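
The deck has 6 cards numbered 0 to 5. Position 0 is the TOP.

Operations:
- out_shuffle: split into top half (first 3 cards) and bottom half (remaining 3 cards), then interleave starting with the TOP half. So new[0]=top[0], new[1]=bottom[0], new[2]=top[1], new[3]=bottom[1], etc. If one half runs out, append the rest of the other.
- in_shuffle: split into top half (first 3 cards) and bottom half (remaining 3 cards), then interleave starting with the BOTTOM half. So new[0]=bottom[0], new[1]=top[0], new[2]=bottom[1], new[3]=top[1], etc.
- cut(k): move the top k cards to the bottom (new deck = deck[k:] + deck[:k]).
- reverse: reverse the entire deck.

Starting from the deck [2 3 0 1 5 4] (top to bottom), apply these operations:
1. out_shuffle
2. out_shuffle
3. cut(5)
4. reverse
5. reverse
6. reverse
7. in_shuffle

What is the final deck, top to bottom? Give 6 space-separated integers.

Answer: 5 3 2 0 4 1

Derivation:
After op 1 (out_shuffle): [2 1 3 5 0 4]
After op 2 (out_shuffle): [2 5 1 0 3 4]
After op 3 (cut(5)): [4 2 5 1 0 3]
After op 4 (reverse): [3 0 1 5 2 4]
After op 5 (reverse): [4 2 5 1 0 3]
After op 6 (reverse): [3 0 1 5 2 4]
After op 7 (in_shuffle): [5 3 2 0 4 1]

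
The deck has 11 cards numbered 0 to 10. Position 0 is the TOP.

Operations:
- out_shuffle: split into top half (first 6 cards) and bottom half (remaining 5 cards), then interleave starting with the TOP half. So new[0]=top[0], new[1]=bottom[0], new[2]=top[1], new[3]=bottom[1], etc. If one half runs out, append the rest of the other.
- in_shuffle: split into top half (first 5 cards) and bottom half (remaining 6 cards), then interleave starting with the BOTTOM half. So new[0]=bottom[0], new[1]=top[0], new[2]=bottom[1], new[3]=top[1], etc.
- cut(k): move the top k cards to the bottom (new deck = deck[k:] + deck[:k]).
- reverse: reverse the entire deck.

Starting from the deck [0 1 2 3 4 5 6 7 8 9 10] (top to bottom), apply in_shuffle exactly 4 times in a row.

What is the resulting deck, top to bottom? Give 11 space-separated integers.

After op 1 (in_shuffle): [5 0 6 1 7 2 8 3 9 4 10]
After op 2 (in_shuffle): [2 5 8 0 3 6 9 1 4 7 10]
After op 3 (in_shuffle): [6 2 9 5 1 8 4 0 7 3 10]
After op 4 (in_shuffle): [8 6 4 2 0 9 7 5 3 1 10]

Answer: 8 6 4 2 0 9 7 5 3 1 10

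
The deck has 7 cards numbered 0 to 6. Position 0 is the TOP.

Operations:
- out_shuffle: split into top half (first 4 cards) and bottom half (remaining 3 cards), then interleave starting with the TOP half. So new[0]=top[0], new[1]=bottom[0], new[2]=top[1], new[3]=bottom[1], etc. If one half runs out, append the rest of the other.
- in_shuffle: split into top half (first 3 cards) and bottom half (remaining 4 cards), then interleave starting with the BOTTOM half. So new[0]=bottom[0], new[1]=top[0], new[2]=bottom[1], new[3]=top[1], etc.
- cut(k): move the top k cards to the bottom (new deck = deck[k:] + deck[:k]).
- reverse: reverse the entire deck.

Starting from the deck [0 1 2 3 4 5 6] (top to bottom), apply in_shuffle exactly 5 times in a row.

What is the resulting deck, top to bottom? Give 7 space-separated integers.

Answer: 1 3 5 0 2 4 6

Derivation:
After op 1 (in_shuffle): [3 0 4 1 5 2 6]
After op 2 (in_shuffle): [1 3 5 0 2 4 6]
After op 3 (in_shuffle): [0 1 2 3 4 5 6]
After op 4 (in_shuffle): [3 0 4 1 5 2 6]
After op 5 (in_shuffle): [1 3 5 0 2 4 6]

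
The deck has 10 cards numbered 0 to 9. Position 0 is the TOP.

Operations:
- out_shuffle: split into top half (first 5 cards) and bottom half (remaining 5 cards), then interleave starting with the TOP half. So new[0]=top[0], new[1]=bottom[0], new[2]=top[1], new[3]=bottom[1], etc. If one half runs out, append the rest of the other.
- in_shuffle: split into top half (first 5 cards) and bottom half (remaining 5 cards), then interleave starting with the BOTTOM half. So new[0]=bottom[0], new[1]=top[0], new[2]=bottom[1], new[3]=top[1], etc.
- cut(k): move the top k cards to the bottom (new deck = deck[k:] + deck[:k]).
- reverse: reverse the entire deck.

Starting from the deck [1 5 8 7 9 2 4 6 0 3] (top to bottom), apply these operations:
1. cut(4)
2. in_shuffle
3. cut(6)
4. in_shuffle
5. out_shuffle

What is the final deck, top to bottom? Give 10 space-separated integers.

Answer: 9 7 8 5 1 0 6 4 2 3

Derivation:
After op 1 (cut(4)): [9 2 4 6 0 3 1 5 8 7]
After op 2 (in_shuffle): [3 9 1 2 5 4 8 6 7 0]
After op 3 (cut(6)): [8 6 7 0 3 9 1 2 5 4]
After op 4 (in_shuffle): [9 8 1 6 2 7 5 0 4 3]
After op 5 (out_shuffle): [9 7 8 5 1 0 6 4 2 3]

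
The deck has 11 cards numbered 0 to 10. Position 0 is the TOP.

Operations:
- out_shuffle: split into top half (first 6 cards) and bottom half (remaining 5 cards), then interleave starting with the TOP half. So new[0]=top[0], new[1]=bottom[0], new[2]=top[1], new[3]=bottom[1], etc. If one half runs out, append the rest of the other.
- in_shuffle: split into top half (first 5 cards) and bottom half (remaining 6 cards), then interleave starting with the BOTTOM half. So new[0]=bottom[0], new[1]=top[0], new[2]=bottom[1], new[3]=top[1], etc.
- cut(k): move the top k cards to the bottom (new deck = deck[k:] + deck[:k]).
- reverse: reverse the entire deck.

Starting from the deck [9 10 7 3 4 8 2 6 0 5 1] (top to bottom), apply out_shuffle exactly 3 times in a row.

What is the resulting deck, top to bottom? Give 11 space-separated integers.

After op 1 (out_shuffle): [9 2 10 6 7 0 3 5 4 1 8]
After op 2 (out_shuffle): [9 3 2 5 10 4 6 1 7 8 0]
After op 3 (out_shuffle): [9 6 3 1 2 7 5 8 10 0 4]

Answer: 9 6 3 1 2 7 5 8 10 0 4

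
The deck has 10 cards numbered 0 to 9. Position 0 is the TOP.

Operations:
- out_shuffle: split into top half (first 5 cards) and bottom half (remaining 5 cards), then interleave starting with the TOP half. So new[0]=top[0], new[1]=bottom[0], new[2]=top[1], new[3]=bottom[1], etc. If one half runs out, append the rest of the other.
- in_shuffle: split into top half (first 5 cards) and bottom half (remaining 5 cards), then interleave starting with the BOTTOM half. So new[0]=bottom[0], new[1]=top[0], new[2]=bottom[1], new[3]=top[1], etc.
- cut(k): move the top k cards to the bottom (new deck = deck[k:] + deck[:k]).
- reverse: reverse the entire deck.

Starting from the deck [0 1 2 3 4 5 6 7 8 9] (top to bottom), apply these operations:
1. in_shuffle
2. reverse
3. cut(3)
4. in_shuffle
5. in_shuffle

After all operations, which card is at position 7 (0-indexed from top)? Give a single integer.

After op 1 (in_shuffle): [5 0 6 1 7 2 8 3 9 4]
After op 2 (reverse): [4 9 3 8 2 7 1 6 0 5]
After op 3 (cut(3)): [8 2 7 1 6 0 5 4 9 3]
After op 4 (in_shuffle): [0 8 5 2 4 7 9 1 3 6]
After op 5 (in_shuffle): [7 0 9 8 1 5 3 2 6 4]
Position 7: card 2.

Answer: 2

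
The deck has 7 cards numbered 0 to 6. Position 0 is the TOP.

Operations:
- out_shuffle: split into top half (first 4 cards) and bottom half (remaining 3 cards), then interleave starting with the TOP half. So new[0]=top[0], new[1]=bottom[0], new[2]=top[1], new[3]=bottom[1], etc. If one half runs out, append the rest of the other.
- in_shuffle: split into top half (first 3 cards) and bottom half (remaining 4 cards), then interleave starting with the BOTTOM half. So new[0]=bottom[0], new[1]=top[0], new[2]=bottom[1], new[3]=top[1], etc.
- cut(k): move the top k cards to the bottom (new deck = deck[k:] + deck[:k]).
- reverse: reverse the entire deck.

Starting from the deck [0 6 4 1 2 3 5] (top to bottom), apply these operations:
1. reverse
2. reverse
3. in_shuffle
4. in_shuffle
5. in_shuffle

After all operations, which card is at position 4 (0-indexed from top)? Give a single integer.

After op 1 (reverse): [5 3 2 1 4 6 0]
After op 2 (reverse): [0 6 4 1 2 3 5]
After op 3 (in_shuffle): [1 0 2 6 3 4 5]
After op 4 (in_shuffle): [6 1 3 0 4 2 5]
After op 5 (in_shuffle): [0 6 4 1 2 3 5]
Position 4: card 2.

Answer: 2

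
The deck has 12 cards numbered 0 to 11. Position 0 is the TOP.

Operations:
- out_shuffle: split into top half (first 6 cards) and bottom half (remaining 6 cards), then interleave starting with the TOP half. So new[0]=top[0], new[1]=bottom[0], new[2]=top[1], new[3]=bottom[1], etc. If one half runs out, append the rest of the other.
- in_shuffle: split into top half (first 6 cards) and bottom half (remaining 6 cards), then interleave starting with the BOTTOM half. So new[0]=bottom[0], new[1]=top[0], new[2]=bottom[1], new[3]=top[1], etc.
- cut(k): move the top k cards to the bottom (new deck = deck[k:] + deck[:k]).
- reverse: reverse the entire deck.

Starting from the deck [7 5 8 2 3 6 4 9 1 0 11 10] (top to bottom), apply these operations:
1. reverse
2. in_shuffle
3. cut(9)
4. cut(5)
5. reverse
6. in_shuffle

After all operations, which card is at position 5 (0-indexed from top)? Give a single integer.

After op 1 (reverse): [10 11 0 1 9 4 6 3 2 8 5 7]
After op 2 (in_shuffle): [6 10 3 11 2 0 8 1 5 9 7 4]
After op 3 (cut(9)): [9 7 4 6 10 3 11 2 0 8 1 5]
After op 4 (cut(5)): [3 11 2 0 8 1 5 9 7 4 6 10]
After op 5 (reverse): [10 6 4 7 9 5 1 8 0 2 11 3]
After op 6 (in_shuffle): [1 10 8 6 0 4 2 7 11 9 3 5]
Position 5: card 4.

Answer: 4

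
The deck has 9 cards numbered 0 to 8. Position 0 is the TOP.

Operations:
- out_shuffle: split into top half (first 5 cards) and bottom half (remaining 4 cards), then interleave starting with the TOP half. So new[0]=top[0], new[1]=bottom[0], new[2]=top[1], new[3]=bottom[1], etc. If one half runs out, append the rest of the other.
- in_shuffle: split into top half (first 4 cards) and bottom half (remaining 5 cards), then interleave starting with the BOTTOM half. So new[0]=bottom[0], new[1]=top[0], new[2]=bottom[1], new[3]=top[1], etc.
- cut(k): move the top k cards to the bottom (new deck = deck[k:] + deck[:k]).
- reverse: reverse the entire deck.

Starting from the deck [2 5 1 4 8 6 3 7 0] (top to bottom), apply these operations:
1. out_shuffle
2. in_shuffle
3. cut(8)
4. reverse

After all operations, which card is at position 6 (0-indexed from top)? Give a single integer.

After op 1 (out_shuffle): [2 6 5 3 1 7 4 0 8]
After op 2 (in_shuffle): [1 2 7 6 4 5 0 3 8]
After op 3 (cut(8)): [8 1 2 7 6 4 5 0 3]
After op 4 (reverse): [3 0 5 4 6 7 2 1 8]
Position 6: card 2.

Answer: 2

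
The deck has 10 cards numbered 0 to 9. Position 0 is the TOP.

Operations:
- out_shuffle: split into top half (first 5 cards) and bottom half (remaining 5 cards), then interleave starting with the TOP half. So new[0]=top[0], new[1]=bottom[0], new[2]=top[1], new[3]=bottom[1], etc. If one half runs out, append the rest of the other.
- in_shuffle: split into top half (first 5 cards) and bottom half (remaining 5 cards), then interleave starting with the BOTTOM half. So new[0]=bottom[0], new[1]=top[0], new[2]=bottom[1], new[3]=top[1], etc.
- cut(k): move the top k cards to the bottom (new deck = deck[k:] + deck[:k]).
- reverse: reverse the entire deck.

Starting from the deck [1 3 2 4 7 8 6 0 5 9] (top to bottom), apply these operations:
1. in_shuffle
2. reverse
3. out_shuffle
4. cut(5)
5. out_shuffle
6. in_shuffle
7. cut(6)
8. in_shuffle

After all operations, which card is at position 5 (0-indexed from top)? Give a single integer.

Answer: 4

Derivation:
After op 1 (in_shuffle): [8 1 6 3 0 2 5 4 9 7]
After op 2 (reverse): [7 9 4 5 2 0 3 6 1 8]
After op 3 (out_shuffle): [7 0 9 3 4 6 5 1 2 8]
After op 4 (cut(5)): [6 5 1 2 8 7 0 9 3 4]
After op 5 (out_shuffle): [6 7 5 0 1 9 2 3 8 4]
After op 6 (in_shuffle): [9 6 2 7 3 5 8 0 4 1]
After op 7 (cut(6)): [8 0 4 1 9 6 2 7 3 5]
After op 8 (in_shuffle): [6 8 2 0 7 4 3 1 5 9]
Position 5: card 4.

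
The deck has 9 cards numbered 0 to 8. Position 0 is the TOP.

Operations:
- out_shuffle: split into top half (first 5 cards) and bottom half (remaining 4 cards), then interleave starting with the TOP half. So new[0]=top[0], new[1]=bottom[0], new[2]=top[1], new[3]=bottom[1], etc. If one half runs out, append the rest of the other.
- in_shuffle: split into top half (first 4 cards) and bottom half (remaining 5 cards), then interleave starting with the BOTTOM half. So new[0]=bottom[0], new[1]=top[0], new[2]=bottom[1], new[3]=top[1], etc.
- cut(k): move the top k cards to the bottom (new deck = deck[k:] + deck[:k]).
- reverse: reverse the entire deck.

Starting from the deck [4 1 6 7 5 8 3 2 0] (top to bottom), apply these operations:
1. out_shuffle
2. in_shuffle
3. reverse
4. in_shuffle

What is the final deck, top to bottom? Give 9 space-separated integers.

Answer: 7 5 8 3 2 0 4 1 6

Derivation:
After op 1 (out_shuffle): [4 8 1 3 6 2 7 0 5]
After op 2 (in_shuffle): [6 4 2 8 7 1 0 3 5]
After op 3 (reverse): [5 3 0 1 7 8 2 4 6]
After op 4 (in_shuffle): [7 5 8 3 2 0 4 1 6]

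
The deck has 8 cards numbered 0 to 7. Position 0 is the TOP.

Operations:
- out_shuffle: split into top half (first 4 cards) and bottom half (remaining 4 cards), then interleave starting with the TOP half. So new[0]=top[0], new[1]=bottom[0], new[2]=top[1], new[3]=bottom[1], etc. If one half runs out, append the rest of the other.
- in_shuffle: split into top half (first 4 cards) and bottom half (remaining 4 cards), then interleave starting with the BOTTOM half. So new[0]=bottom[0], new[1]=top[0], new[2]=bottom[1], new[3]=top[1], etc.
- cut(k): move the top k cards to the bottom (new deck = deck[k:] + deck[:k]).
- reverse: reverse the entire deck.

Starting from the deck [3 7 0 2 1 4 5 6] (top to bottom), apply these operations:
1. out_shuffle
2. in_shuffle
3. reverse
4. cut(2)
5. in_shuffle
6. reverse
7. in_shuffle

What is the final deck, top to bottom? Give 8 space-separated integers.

Answer: 2 5 0 6 7 1 3 4

Derivation:
After op 1 (out_shuffle): [3 1 7 4 0 5 2 6]
After op 2 (in_shuffle): [0 3 5 1 2 7 6 4]
After op 3 (reverse): [4 6 7 2 1 5 3 0]
After op 4 (cut(2)): [7 2 1 5 3 0 4 6]
After op 5 (in_shuffle): [3 7 0 2 4 1 6 5]
After op 6 (reverse): [5 6 1 4 2 0 7 3]
After op 7 (in_shuffle): [2 5 0 6 7 1 3 4]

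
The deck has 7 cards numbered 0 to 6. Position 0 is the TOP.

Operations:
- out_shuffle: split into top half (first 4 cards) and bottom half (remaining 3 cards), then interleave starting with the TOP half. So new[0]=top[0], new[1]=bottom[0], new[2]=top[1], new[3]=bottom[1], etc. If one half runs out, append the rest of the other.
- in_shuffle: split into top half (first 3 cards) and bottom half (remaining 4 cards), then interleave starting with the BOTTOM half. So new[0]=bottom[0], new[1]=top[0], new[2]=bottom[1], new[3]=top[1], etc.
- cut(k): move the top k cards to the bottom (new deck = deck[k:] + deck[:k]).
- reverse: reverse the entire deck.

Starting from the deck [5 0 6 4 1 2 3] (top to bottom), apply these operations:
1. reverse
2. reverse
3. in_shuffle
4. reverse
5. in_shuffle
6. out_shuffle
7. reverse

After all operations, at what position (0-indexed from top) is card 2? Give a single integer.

Answer: 3

Derivation:
After op 1 (reverse): [3 2 1 4 6 0 5]
After op 2 (reverse): [5 0 6 4 1 2 3]
After op 3 (in_shuffle): [4 5 1 0 2 6 3]
After op 4 (reverse): [3 6 2 0 1 5 4]
After op 5 (in_shuffle): [0 3 1 6 5 2 4]
After op 6 (out_shuffle): [0 5 3 2 1 4 6]
After op 7 (reverse): [6 4 1 2 3 5 0]
Card 2 is at position 3.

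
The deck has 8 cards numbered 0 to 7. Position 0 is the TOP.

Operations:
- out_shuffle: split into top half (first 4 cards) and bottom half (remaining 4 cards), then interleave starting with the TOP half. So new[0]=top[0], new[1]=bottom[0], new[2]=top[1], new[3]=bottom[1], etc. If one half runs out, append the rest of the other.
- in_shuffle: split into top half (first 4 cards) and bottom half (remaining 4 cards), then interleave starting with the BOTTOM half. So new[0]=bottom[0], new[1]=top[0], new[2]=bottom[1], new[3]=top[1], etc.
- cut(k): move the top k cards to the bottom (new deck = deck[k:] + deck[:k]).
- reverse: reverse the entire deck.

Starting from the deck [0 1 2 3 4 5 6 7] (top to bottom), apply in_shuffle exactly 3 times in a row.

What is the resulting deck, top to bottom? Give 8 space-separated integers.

Answer: 7 6 5 4 3 2 1 0

Derivation:
After op 1 (in_shuffle): [4 0 5 1 6 2 7 3]
After op 2 (in_shuffle): [6 4 2 0 7 5 3 1]
After op 3 (in_shuffle): [7 6 5 4 3 2 1 0]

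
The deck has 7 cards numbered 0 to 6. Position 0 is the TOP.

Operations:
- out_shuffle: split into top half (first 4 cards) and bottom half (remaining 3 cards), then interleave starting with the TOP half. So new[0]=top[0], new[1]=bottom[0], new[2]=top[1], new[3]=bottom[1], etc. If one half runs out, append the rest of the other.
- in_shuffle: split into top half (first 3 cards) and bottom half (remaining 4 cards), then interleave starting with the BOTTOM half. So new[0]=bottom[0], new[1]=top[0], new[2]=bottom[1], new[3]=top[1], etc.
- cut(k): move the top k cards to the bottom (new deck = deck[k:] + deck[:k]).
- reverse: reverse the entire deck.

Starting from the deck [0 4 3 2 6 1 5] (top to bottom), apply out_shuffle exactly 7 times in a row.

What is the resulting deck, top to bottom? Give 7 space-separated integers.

Answer: 0 6 4 1 3 5 2

Derivation:
After op 1 (out_shuffle): [0 6 4 1 3 5 2]
After op 2 (out_shuffle): [0 3 6 5 4 2 1]
After op 3 (out_shuffle): [0 4 3 2 6 1 5]
After op 4 (out_shuffle): [0 6 4 1 3 5 2]
After op 5 (out_shuffle): [0 3 6 5 4 2 1]
After op 6 (out_shuffle): [0 4 3 2 6 1 5]
After op 7 (out_shuffle): [0 6 4 1 3 5 2]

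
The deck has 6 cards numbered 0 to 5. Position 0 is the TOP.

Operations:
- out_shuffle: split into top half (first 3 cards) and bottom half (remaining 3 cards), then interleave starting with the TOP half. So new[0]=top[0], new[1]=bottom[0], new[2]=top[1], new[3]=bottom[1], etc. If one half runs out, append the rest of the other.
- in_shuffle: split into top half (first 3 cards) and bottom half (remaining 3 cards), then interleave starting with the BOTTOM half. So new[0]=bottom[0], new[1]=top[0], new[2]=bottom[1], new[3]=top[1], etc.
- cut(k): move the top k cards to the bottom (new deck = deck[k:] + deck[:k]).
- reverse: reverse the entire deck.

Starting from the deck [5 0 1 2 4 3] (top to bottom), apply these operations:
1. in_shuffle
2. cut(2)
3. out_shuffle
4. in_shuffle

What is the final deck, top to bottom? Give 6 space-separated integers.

After op 1 (in_shuffle): [2 5 4 0 3 1]
After op 2 (cut(2)): [4 0 3 1 2 5]
After op 3 (out_shuffle): [4 1 0 2 3 5]
After op 4 (in_shuffle): [2 4 3 1 5 0]

Answer: 2 4 3 1 5 0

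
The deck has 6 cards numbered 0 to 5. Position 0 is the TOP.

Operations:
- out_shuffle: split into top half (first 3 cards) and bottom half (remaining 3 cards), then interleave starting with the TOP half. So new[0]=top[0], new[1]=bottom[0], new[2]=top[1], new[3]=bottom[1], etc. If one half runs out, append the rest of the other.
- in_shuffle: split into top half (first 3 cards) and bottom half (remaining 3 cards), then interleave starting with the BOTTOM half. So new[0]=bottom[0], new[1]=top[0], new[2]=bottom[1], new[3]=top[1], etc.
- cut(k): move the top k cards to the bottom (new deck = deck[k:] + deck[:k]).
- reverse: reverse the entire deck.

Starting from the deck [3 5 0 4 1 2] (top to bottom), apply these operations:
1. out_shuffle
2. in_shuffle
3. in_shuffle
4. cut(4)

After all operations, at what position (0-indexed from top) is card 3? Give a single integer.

Answer: 5

Derivation:
After op 1 (out_shuffle): [3 4 5 1 0 2]
After op 2 (in_shuffle): [1 3 0 4 2 5]
After op 3 (in_shuffle): [4 1 2 3 5 0]
After op 4 (cut(4)): [5 0 4 1 2 3]
Card 3 is at position 5.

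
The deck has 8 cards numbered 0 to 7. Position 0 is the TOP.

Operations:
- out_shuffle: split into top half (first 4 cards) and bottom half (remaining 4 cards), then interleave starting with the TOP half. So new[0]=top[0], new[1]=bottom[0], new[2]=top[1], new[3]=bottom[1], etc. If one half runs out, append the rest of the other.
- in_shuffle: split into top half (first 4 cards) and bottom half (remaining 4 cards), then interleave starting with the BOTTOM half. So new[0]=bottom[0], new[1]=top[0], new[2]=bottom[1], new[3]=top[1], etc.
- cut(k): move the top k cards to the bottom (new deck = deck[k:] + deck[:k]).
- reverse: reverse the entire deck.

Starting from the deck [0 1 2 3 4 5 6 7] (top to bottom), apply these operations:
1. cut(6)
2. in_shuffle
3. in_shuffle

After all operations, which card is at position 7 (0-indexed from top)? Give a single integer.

After op 1 (cut(6)): [6 7 0 1 2 3 4 5]
After op 2 (in_shuffle): [2 6 3 7 4 0 5 1]
After op 3 (in_shuffle): [4 2 0 6 5 3 1 7]
Position 7: card 7.

Answer: 7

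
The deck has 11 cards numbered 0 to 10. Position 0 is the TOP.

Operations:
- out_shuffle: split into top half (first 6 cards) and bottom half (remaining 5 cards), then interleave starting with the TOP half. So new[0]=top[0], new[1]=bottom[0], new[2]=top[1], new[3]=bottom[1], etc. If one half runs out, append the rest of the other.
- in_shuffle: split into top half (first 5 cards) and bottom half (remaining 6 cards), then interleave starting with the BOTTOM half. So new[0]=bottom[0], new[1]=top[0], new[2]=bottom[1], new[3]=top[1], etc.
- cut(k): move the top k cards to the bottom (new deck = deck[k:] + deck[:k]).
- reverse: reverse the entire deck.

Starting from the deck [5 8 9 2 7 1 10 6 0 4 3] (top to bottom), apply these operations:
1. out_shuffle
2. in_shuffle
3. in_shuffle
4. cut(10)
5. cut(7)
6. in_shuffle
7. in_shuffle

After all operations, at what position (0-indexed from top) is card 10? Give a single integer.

Answer: 7

Derivation:
After op 1 (out_shuffle): [5 10 8 6 9 0 2 4 7 3 1]
After op 2 (in_shuffle): [0 5 2 10 4 8 7 6 3 9 1]
After op 3 (in_shuffle): [8 0 7 5 6 2 3 10 9 4 1]
After op 4 (cut(10)): [1 8 0 7 5 6 2 3 10 9 4]
After op 5 (cut(7)): [3 10 9 4 1 8 0 7 5 6 2]
After op 6 (in_shuffle): [8 3 0 10 7 9 5 4 6 1 2]
After op 7 (in_shuffle): [9 8 5 3 4 0 6 10 1 7 2]
Card 10 is at position 7.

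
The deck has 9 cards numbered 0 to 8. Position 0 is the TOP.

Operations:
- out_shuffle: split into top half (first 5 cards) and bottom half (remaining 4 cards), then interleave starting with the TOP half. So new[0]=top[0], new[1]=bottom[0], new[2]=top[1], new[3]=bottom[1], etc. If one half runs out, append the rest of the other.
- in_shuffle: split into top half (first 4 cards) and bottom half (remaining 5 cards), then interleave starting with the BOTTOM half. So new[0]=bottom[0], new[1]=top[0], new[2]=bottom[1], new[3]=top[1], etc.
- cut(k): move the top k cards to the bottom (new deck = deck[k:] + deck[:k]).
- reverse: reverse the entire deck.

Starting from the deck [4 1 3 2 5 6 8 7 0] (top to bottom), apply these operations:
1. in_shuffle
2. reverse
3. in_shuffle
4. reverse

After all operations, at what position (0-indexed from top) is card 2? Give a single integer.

After op 1 (in_shuffle): [5 4 6 1 8 3 7 2 0]
After op 2 (reverse): [0 2 7 3 8 1 6 4 5]
After op 3 (in_shuffle): [8 0 1 2 6 7 4 3 5]
After op 4 (reverse): [5 3 4 7 6 2 1 0 8]
Card 2 is at position 5.

Answer: 5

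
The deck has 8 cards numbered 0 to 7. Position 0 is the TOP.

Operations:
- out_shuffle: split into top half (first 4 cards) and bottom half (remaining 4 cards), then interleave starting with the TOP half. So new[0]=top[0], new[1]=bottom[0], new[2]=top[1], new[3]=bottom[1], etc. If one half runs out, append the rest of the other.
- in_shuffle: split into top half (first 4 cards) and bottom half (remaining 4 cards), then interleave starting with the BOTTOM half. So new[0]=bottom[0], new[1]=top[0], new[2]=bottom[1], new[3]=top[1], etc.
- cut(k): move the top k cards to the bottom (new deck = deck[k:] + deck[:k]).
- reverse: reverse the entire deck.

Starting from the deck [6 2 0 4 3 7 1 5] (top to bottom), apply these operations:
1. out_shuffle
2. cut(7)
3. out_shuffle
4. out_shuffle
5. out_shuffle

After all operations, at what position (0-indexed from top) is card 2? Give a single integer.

Answer: 3

Derivation:
After op 1 (out_shuffle): [6 3 2 7 0 1 4 5]
After op 2 (cut(7)): [5 6 3 2 7 0 1 4]
After op 3 (out_shuffle): [5 7 6 0 3 1 2 4]
After op 4 (out_shuffle): [5 3 7 1 6 2 0 4]
After op 5 (out_shuffle): [5 6 3 2 7 0 1 4]
Card 2 is at position 3.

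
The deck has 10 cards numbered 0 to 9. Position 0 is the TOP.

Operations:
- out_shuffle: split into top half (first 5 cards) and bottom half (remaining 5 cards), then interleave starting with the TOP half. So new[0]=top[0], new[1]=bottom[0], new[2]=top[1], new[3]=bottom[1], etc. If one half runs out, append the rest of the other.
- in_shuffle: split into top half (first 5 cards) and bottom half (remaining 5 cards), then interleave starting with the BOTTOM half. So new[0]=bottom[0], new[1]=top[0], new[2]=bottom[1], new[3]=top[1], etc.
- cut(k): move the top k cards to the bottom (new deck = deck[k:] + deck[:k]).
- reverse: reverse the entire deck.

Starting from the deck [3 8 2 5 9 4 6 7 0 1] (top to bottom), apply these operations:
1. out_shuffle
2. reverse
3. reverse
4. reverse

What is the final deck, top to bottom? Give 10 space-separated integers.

Answer: 1 9 0 5 7 2 6 8 4 3

Derivation:
After op 1 (out_shuffle): [3 4 8 6 2 7 5 0 9 1]
After op 2 (reverse): [1 9 0 5 7 2 6 8 4 3]
After op 3 (reverse): [3 4 8 6 2 7 5 0 9 1]
After op 4 (reverse): [1 9 0 5 7 2 6 8 4 3]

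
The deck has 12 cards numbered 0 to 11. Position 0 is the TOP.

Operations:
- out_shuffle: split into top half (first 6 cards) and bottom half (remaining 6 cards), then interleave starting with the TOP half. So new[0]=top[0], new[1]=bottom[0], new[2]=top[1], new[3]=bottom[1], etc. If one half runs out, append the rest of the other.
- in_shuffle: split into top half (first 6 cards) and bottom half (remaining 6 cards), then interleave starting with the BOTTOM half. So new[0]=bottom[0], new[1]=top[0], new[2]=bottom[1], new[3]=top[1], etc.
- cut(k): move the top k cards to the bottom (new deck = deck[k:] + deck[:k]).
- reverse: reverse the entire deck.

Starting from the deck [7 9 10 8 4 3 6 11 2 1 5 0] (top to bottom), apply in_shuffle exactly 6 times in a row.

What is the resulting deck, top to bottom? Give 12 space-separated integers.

After op 1 (in_shuffle): [6 7 11 9 2 10 1 8 5 4 0 3]
After op 2 (in_shuffle): [1 6 8 7 5 11 4 9 0 2 3 10]
After op 3 (in_shuffle): [4 1 9 6 0 8 2 7 3 5 10 11]
After op 4 (in_shuffle): [2 4 7 1 3 9 5 6 10 0 11 8]
After op 5 (in_shuffle): [5 2 6 4 10 7 0 1 11 3 8 9]
After op 6 (in_shuffle): [0 5 1 2 11 6 3 4 8 10 9 7]

Answer: 0 5 1 2 11 6 3 4 8 10 9 7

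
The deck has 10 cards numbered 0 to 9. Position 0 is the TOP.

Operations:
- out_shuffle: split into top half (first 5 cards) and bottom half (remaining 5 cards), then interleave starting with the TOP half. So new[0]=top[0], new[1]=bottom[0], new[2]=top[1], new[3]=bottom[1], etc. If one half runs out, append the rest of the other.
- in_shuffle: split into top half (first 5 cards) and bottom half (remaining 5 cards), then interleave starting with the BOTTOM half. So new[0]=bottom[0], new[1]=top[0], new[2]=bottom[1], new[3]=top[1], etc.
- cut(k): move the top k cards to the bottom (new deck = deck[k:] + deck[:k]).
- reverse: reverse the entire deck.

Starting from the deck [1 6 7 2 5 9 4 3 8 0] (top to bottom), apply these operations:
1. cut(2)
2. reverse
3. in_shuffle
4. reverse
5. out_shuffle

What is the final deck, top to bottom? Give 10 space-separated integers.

Answer: 3 5 7 1 8 9 2 6 0 4

Derivation:
After op 1 (cut(2)): [7 2 5 9 4 3 8 0 1 6]
After op 2 (reverse): [6 1 0 8 3 4 9 5 2 7]
After op 3 (in_shuffle): [4 6 9 1 5 0 2 8 7 3]
After op 4 (reverse): [3 7 8 2 0 5 1 9 6 4]
After op 5 (out_shuffle): [3 5 7 1 8 9 2 6 0 4]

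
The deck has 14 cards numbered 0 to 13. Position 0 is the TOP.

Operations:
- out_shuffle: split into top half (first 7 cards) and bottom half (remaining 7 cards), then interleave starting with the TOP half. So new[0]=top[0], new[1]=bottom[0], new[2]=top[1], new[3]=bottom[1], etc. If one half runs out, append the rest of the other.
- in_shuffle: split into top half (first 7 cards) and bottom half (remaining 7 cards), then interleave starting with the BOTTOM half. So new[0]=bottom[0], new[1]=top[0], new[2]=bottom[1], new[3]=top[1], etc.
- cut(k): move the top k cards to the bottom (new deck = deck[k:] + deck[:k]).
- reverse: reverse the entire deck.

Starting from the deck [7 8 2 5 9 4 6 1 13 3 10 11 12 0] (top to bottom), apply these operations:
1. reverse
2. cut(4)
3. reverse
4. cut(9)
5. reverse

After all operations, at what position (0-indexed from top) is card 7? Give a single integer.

After op 1 (reverse): [0 12 11 10 3 13 1 6 4 9 5 2 8 7]
After op 2 (cut(4)): [3 13 1 6 4 9 5 2 8 7 0 12 11 10]
After op 3 (reverse): [10 11 12 0 7 8 2 5 9 4 6 1 13 3]
After op 4 (cut(9)): [4 6 1 13 3 10 11 12 0 7 8 2 5 9]
After op 5 (reverse): [9 5 2 8 7 0 12 11 10 3 13 1 6 4]
Card 7 is at position 4.

Answer: 4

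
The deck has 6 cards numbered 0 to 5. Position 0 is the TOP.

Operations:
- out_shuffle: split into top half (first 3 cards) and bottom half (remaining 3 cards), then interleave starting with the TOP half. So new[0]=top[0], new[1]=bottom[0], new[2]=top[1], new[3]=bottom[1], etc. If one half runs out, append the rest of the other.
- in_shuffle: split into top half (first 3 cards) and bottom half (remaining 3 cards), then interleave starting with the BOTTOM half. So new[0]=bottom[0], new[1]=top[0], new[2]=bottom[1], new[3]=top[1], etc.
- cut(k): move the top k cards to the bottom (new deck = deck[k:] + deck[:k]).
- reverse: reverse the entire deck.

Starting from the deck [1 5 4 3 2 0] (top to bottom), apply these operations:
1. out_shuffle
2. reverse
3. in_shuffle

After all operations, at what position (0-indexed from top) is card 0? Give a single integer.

Answer: 1

Derivation:
After op 1 (out_shuffle): [1 3 5 2 4 0]
After op 2 (reverse): [0 4 2 5 3 1]
After op 3 (in_shuffle): [5 0 3 4 1 2]
Card 0 is at position 1.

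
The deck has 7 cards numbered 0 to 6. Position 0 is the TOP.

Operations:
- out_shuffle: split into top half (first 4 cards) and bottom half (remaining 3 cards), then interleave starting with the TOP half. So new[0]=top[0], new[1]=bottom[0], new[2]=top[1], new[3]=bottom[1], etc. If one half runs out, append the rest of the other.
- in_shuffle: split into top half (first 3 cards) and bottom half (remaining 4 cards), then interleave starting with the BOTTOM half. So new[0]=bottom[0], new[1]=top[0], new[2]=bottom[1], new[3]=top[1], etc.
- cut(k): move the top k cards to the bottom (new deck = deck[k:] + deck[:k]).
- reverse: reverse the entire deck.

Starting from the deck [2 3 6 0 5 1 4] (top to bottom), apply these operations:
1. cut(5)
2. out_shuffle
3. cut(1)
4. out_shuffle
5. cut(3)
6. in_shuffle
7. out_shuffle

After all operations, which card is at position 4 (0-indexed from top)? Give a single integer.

Answer: 6

Derivation:
After op 1 (cut(5)): [1 4 2 3 6 0 5]
After op 2 (out_shuffle): [1 6 4 0 2 5 3]
After op 3 (cut(1)): [6 4 0 2 5 3 1]
After op 4 (out_shuffle): [6 5 4 3 0 1 2]
After op 5 (cut(3)): [3 0 1 2 6 5 4]
After op 6 (in_shuffle): [2 3 6 0 5 1 4]
After op 7 (out_shuffle): [2 5 3 1 6 4 0]
Position 4: card 6.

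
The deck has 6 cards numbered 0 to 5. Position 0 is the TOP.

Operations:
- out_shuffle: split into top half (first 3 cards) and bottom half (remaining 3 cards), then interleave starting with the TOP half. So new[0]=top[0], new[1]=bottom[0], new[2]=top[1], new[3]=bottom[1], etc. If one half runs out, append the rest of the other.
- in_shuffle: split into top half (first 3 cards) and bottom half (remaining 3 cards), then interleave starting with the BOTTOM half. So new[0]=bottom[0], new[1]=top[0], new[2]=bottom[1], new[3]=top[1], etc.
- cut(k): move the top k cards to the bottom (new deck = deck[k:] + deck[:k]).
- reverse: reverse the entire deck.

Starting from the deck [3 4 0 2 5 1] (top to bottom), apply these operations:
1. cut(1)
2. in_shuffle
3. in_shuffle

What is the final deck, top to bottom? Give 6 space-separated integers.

Answer: 0 5 3 4 2 1

Derivation:
After op 1 (cut(1)): [4 0 2 5 1 3]
After op 2 (in_shuffle): [5 4 1 0 3 2]
After op 3 (in_shuffle): [0 5 3 4 2 1]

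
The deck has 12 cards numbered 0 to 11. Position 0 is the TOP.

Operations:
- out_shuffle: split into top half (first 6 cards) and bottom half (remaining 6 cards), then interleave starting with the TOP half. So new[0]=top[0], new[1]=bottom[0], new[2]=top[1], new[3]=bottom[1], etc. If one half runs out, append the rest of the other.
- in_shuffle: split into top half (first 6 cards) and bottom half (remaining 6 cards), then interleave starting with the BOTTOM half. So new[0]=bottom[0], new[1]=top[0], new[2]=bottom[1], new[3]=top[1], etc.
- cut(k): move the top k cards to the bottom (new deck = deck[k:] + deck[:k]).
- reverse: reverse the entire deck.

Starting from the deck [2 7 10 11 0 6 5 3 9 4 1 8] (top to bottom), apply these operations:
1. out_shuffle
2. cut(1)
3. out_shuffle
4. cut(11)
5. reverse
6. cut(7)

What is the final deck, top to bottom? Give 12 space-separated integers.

After op 1 (out_shuffle): [2 5 7 3 10 9 11 4 0 1 6 8]
After op 2 (cut(1)): [5 7 3 10 9 11 4 0 1 6 8 2]
After op 3 (out_shuffle): [5 4 7 0 3 1 10 6 9 8 11 2]
After op 4 (cut(11)): [2 5 4 7 0 3 1 10 6 9 8 11]
After op 5 (reverse): [11 8 9 6 10 1 3 0 7 4 5 2]
After op 6 (cut(7)): [0 7 4 5 2 11 8 9 6 10 1 3]

Answer: 0 7 4 5 2 11 8 9 6 10 1 3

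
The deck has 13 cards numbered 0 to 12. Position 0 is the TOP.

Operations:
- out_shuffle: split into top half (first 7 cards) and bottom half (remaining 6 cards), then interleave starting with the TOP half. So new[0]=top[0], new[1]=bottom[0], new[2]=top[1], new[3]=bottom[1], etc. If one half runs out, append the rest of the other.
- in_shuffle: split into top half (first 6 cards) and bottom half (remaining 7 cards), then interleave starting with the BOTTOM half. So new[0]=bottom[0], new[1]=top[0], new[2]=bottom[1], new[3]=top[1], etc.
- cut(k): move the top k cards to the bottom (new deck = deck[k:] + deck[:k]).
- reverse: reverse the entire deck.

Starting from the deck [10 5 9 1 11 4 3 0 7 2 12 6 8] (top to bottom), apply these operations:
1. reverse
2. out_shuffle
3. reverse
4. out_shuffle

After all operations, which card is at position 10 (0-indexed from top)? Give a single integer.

Answer: 9

Derivation:
After op 1 (reverse): [8 6 12 2 7 0 3 4 11 1 9 5 10]
After op 2 (out_shuffle): [8 4 6 11 12 1 2 9 7 5 0 10 3]
After op 3 (reverse): [3 10 0 5 7 9 2 1 12 11 6 4 8]
After op 4 (out_shuffle): [3 1 10 12 0 11 5 6 7 4 9 8 2]
Position 10: card 9.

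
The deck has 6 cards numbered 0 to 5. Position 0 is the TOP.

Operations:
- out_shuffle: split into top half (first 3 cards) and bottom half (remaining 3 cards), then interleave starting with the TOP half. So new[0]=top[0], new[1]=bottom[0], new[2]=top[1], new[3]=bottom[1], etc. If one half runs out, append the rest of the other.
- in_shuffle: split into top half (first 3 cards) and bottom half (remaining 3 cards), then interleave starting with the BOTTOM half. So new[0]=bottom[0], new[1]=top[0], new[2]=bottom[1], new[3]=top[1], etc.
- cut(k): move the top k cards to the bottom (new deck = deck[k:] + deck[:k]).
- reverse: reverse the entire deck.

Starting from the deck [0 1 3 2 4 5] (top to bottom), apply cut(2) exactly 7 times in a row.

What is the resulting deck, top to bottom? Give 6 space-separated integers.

After op 1 (cut(2)): [3 2 4 5 0 1]
After op 2 (cut(2)): [4 5 0 1 3 2]
After op 3 (cut(2)): [0 1 3 2 4 5]
After op 4 (cut(2)): [3 2 4 5 0 1]
After op 5 (cut(2)): [4 5 0 1 3 2]
After op 6 (cut(2)): [0 1 3 2 4 5]
After op 7 (cut(2)): [3 2 4 5 0 1]

Answer: 3 2 4 5 0 1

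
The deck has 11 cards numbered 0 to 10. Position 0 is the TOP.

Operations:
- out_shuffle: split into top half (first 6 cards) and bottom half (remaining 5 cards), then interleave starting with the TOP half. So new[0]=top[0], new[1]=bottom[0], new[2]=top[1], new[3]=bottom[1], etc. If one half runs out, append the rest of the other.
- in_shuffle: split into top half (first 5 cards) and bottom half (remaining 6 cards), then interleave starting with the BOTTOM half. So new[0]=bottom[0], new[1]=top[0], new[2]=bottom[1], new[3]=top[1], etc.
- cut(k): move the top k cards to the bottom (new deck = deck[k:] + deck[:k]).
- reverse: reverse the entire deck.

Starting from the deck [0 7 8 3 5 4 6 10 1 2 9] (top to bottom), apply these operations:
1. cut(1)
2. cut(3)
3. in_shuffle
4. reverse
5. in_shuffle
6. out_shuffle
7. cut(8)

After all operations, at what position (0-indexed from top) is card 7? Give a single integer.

After op 1 (cut(1)): [7 8 3 5 4 6 10 1 2 9 0]
After op 2 (cut(3)): [5 4 6 10 1 2 9 0 7 8 3]
After op 3 (in_shuffle): [2 5 9 4 0 6 7 10 8 1 3]
After op 4 (reverse): [3 1 8 10 7 6 0 4 9 5 2]
After op 5 (in_shuffle): [6 3 0 1 4 8 9 10 5 7 2]
After op 6 (out_shuffle): [6 9 3 10 0 5 1 7 4 2 8]
After op 7 (cut(8)): [4 2 8 6 9 3 10 0 5 1 7]
Card 7 is at position 10.

Answer: 10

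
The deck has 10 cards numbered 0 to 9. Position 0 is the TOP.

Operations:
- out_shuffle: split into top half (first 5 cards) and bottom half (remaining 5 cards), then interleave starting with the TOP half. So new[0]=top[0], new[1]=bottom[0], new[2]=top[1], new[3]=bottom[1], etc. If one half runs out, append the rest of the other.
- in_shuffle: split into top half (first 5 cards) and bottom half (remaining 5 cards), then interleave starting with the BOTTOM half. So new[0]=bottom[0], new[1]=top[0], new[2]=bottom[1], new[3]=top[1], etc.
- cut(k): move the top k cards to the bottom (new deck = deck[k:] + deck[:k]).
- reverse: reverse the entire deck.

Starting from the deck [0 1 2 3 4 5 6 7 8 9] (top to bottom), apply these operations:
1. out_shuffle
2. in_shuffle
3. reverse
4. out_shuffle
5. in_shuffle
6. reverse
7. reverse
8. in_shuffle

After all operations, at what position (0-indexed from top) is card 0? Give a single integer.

Answer: 9

Derivation:
After op 1 (out_shuffle): [0 5 1 6 2 7 3 8 4 9]
After op 2 (in_shuffle): [7 0 3 5 8 1 4 6 9 2]
After op 3 (reverse): [2 9 6 4 1 8 5 3 0 7]
After op 4 (out_shuffle): [2 8 9 5 6 3 4 0 1 7]
After op 5 (in_shuffle): [3 2 4 8 0 9 1 5 7 6]
After op 6 (reverse): [6 7 5 1 9 0 8 4 2 3]
After op 7 (reverse): [3 2 4 8 0 9 1 5 7 6]
After op 8 (in_shuffle): [9 3 1 2 5 4 7 8 6 0]
Card 0 is at position 9.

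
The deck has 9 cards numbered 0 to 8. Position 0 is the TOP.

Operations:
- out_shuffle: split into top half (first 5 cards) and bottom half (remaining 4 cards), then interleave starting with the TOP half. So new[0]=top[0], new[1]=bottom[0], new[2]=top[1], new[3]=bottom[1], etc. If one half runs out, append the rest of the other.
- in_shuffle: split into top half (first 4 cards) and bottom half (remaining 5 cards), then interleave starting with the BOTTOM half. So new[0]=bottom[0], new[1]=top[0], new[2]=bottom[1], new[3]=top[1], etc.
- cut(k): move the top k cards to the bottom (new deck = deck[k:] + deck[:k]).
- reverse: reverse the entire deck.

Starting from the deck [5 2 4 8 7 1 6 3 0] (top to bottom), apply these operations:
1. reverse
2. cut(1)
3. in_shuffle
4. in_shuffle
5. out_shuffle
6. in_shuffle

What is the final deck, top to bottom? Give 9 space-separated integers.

After op 1 (reverse): [0 3 6 1 7 8 4 2 5]
After op 2 (cut(1)): [3 6 1 7 8 4 2 5 0]
After op 3 (in_shuffle): [8 3 4 6 2 1 5 7 0]
After op 4 (in_shuffle): [2 8 1 3 5 4 7 6 0]
After op 5 (out_shuffle): [2 4 8 7 1 6 3 0 5]
After op 6 (in_shuffle): [1 2 6 4 3 8 0 7 5]

Answer: 1 2 6 4 3 8 0 7 5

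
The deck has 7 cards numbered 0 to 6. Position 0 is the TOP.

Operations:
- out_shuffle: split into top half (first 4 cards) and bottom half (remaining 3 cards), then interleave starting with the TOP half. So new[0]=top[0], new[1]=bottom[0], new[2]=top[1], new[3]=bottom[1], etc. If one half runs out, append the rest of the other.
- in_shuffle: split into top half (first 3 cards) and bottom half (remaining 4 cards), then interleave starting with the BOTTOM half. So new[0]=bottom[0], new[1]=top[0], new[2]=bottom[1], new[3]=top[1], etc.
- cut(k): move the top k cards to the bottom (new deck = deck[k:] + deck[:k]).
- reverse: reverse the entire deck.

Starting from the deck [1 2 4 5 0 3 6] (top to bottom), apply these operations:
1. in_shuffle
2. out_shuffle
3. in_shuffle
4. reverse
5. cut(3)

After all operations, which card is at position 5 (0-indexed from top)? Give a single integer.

Answer: 1

Derivation:
After op 1 (in_shuffle): [5 1 0 2 3 4 6]
After op 2 (out_shuffle): [5 3 1 4 0 6 2]
After op 3 (in_shuffle): [4 5 0 3 6 1 2]
After op 4 (reverse): [2 1 6 3 0 5 4]
After op 5 (cut(3)): [3 0 5 4 2 1 6]
Position 5: card 1.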